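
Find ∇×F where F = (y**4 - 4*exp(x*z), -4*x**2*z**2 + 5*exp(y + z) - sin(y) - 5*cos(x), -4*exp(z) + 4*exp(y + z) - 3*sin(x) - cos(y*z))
(8*x**2*z + z*sin(y*z) - exp(y + z), -4*x*exp(x*z) + 3*cos(x), -8*x*z**2 - 4*y**3 + 5*sin(x))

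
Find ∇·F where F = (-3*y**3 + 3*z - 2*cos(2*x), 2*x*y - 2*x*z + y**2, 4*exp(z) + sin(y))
2*x + 2*y + 4*exp(z) + 4*sin(2*x)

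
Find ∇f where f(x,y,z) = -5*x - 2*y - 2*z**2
(-5, -2, -4*z)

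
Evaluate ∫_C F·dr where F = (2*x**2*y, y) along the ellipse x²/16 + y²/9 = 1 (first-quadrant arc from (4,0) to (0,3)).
9/2 - 24*pi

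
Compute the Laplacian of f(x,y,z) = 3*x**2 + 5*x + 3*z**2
12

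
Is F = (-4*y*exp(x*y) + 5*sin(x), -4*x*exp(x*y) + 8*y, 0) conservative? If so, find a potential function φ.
Yes, F is conservative. φ = 4*y**2 - 4*exp(x*y) - 5*cos(x)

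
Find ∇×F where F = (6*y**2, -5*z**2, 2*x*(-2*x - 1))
(10*z, 8*x + 2, -12*y)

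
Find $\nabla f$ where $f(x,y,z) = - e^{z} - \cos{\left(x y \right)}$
(y*sin(x*y), x*sin(x*y), -exp(z))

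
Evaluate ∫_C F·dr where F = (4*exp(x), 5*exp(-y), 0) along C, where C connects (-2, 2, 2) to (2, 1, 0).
(-5*E + 1 + 4*exp(4))*exp(-2)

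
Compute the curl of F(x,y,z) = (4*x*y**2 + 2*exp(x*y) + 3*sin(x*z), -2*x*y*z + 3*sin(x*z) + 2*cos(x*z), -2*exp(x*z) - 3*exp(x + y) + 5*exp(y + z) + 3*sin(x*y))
(2*x*y + 2*x*sin(x*z) + 3*x*cos(x*y) - 3*x*cos(x*z) - 3*exp(x + y) + 5*exp(y + z), 3*x*cos(x*z) - 3*y*cos(x*y) + 2*z*exp(x*z) + 3*exp(x + y), -8*x*y - 2*x*exp(x*y) - 2*y*z - 2*z*sin(x*z) + 3*z*cos(x*z))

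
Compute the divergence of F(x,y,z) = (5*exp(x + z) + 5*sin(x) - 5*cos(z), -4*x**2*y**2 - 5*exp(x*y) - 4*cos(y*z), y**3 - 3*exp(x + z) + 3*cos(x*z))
-8*x**2*y - 5*x*exp(x*y) - 3*x*sin(x*z) + 4*z*sin(y*z) + 2*exp(x + z) + 5*cos(x)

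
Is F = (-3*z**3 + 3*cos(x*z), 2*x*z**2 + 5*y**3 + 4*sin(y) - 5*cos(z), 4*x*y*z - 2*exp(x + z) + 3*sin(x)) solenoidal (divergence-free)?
No, ∇·F = 4*x*y + 15*y**2 - 3*z*sin(x*z) - 2*exp(x + z) + 4*cos(y)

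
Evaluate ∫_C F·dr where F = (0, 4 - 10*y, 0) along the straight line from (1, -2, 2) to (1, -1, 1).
19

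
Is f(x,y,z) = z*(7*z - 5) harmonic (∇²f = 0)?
No, ∇²f = 14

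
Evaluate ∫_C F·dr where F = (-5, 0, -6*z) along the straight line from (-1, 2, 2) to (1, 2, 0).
2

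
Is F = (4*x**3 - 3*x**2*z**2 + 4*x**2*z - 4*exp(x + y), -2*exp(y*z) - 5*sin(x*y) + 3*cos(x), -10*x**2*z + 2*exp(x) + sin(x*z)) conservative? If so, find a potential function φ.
No, ∇×F = (2*y*exp(y*z), -6*x**2*z + 4*x**2 + 20*x*z - z*cos(x*z) - 2*exp(x), -5*y*cos(x*y) + 4*exp(x + y) - 3*sin(x)) ≠ 0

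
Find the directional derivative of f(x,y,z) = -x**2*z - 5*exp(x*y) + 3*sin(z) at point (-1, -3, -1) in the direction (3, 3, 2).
sqrt(22)*(-4 + 3*cos(1) + 30*exp(3))/11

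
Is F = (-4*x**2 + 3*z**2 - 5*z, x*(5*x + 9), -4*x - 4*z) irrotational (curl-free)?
No, ∇×F = (0, 6*z - 1, 10*x + 9)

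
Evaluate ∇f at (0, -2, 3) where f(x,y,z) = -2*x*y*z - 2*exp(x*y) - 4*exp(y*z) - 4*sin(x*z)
(4, -12*exp(-6), 8*exp(-6))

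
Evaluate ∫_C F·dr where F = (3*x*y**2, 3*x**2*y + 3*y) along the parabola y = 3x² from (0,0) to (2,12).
1080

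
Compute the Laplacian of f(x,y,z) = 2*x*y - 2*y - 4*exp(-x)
-4*exp(-x)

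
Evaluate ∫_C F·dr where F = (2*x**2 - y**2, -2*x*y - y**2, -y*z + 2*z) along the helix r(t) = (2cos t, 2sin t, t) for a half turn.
-32/3 - 2*pi + pi**2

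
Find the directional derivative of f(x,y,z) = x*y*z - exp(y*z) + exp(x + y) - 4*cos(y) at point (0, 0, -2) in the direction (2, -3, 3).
-7*sqrt(22)/22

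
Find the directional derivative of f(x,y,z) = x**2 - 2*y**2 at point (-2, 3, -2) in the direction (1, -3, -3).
32*sqrt(19)/19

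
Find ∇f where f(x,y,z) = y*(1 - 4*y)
(0, 1 - 8*y, 0)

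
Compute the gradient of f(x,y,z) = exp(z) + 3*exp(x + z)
(3*exp(x + z), 0, exp(z) + 3*exp(x + z))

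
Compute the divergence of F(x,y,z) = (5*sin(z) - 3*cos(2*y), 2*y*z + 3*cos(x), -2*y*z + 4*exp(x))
-2*y + 2*z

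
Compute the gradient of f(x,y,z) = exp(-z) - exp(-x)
(exp(-x), 0, -exp(-z))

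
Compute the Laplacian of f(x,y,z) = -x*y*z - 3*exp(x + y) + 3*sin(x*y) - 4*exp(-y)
(-3*(x**2*sin(x*y) + y**2*sin(x*y) + 2*exp(x + y))*exp(y) - 4)*exp(-y)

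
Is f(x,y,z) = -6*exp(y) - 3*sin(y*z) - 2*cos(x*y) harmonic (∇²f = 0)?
No, ∇²f = 2*x**2*cos(x*y) + 3*y**2*sin(y*z) + 2*y**2*cos(x*y) + 3*z**2*sin(y*z) - 6*exp(y)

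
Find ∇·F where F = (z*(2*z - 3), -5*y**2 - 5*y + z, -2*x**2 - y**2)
-10*y - 5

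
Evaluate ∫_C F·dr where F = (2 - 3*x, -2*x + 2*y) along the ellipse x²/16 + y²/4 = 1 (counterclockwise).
-16*pi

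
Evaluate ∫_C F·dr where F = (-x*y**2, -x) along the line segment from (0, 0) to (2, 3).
-12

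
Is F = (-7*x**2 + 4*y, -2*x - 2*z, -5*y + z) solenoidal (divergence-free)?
No, ∇·F = 1 - 14*x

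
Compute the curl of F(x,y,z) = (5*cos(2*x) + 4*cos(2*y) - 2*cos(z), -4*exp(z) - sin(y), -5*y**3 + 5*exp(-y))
(-15*y**2 + 4*exp(z) - 5*exp(-y), 2*sin(z), 8*sin(2*y))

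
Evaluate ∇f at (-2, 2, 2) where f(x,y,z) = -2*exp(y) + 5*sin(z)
(0, -2*exp(2), 5*cos(2))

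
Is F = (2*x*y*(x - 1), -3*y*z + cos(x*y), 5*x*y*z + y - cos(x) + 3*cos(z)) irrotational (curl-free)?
No, ∇×F = (5*x*z + 3*y + 1, -5*y*z - sin(x), -2*x*(x - 1) - y*sin(x*y))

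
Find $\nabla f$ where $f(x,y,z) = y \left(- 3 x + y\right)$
(-3*y, -3*x + 2*y, 0)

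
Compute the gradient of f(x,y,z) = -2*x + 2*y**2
(-2, 4*y, 0)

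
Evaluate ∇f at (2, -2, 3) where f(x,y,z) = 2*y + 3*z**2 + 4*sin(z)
(0, 2, 4*cos(3) + 18)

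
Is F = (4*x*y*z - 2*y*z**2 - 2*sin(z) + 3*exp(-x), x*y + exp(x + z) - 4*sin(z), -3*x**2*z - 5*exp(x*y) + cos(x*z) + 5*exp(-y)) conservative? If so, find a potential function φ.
No, ∇×F = (-5*x*exp(x*y) - exp(x + z) + 4*cos(z) - 5*exp(-y), 4*x*y + 6*x*z - 4*y*z + 5*y*exp(x*y) + z*sin(x*z) - 2*cos(z), -4*x*z + y + 2*z**2 + exp(x + z)) ≠ 0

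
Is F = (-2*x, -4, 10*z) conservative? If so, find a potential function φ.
Yes, F is conservative. φ = -x**2 - 4*y + 5*z**2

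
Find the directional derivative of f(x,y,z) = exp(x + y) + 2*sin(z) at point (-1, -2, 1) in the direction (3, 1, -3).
2*sqrt(19)*(-3*exp(3)*cos(1) + 2)*exp(-3)/19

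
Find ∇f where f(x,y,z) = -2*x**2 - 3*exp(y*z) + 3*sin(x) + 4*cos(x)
(-4*x - 4*sin(x) + 3*cos(x), -3*z*exp(y*z), -3*y*exp(y*z))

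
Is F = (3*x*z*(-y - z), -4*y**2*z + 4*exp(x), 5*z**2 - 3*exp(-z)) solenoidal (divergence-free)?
No, ∇·F = (z*(-11*y - 3*z + 10)*exp(z) + 3)*exp(-z)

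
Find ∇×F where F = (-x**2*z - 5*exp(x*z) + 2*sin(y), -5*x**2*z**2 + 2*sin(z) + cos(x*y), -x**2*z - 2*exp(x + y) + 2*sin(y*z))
(10*x**2*z + 2*z*cos(y*z) - 2*exp(x + y) - 2*cos(z), -x**2 + 2*x*z - 5*x*exp(x*z) + 2*exp(x + y), -10*x*z**2 - y*sin(x*y) - 2*cos(y))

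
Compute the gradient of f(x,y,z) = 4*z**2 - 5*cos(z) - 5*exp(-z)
(0, 0, 8*z + 5*sin(z) + 5*exp(-z))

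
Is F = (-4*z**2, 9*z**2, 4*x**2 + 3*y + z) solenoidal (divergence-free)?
No, ∇·F = 1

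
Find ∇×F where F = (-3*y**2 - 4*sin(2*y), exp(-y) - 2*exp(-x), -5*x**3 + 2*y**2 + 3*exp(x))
(4*y, 15*x**2 - 3*exp(x), 6*y + 8*cos(2*y) + 2*exp(-x))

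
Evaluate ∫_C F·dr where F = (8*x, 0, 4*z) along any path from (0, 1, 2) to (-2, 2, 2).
16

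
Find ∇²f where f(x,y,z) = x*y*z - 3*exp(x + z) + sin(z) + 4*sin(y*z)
-4*y**2*sin(y*z) - 4*z**2*sin(y*z) - 6*exp(x + z) - sin(z)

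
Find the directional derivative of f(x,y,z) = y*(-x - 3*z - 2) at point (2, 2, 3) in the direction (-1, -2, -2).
40/3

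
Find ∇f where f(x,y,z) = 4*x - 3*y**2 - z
(4, -6*y, -1)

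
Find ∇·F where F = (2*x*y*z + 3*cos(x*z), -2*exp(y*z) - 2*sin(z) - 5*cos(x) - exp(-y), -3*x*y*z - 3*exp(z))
-3*x*y + 2*y*z - 2*z*exp(y*z) - 3*z*sin(x*z) - 3*exp(z) + exp(-y)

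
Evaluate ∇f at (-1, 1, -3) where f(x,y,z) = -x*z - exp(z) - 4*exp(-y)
(3, 4*exp(-1), 1 - exp(-3))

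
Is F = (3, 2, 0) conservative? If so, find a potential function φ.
Yes, F is conservative. φ = 3*x + 2*y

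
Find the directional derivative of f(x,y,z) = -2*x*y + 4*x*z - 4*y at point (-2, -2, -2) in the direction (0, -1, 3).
-12*sqrt(10)/5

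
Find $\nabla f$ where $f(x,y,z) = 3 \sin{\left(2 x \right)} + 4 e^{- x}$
(6*cos(2*x) - 4*exp(-x), 0, 0)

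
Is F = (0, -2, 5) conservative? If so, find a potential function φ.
Yes, F is conservative. φ = -2*y + 5*z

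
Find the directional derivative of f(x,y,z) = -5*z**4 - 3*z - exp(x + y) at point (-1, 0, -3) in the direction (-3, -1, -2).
sqrt(14)*(2 - 537*E)*exp(-1)/7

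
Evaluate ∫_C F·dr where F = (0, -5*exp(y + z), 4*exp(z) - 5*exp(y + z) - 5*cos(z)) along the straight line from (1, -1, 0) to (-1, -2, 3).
-5*E - 4 - 5*sin(3) + 5*exp(-1) + 4*exp(3)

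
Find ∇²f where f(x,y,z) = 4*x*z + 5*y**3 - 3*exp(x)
30*y - 3*exp(x)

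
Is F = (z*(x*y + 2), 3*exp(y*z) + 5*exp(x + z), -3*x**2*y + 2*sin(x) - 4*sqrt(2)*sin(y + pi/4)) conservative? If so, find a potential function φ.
No, ∇×F = (-3*x**2 - 3*y*exp(y*z) - 5*exp(x + z) - 4*sqrt(2)*cos(y + pi/4), 7*x*y - 2*cos(x) + 2, -x*z + 5*exp(x + z)) ≠ 0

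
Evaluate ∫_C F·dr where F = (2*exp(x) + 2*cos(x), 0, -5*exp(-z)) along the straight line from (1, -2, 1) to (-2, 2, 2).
(-2*(sin(1) + sin(2) + E)*exp(2) - 5*E + 7)*exp(-2)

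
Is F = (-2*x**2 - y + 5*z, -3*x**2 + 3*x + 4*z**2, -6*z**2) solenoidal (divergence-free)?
No, ∇·F = -4*x - 12*z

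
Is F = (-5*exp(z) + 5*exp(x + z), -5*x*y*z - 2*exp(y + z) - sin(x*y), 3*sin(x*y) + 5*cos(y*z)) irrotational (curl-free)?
No, ∇×F = (5*x*y + 3*x*cos(x*y) - 5*z*sin(y*z) + 2*exp(y + z), -3*y*cos(x*y) - 5*exp(z) + 5*exp(x + z), -y*(5*z + cos(x*y)))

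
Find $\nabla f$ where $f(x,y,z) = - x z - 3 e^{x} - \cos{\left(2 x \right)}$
(-z - 3*exp(x) + 2*sin(2*x), 0, -x)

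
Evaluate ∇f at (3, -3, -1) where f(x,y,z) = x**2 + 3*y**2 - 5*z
(6, -18, -5)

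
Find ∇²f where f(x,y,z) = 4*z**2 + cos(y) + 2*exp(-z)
-cos(y) + 8 + 2*exp(-z)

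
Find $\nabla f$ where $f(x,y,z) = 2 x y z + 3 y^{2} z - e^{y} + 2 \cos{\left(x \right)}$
(2*y*z - 2*sin(x), 2*x*z + 6*y*z - exp(y), y*(2*x + 3*y))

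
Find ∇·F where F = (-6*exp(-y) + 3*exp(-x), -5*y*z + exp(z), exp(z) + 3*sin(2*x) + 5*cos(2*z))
-5*z + exp(z) - 10*sin(2*z) - 3*exp(-x)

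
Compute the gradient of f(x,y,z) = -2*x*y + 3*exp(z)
(-2*y, -2*x, 3*exp(z))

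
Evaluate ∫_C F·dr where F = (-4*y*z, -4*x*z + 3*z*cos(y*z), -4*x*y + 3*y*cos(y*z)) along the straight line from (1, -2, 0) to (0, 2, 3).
3*sin(6)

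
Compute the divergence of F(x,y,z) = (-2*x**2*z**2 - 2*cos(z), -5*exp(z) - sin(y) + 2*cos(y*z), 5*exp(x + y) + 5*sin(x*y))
-4*x*z**2 - 2*z*sin(y*z) - cos(y)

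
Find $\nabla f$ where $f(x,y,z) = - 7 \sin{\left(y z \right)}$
(0, -7*z*cos(y*z), -7*y*cos(y*z))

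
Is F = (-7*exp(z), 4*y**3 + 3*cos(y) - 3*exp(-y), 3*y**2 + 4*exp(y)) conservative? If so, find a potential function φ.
No, ∇×F = (6*y + 4*exp(y), -7*exp(z), 0) ≠ 0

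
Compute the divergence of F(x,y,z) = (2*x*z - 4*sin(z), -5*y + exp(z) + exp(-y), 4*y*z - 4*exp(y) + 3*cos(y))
4*y + 2*z - 5 - exp(-y)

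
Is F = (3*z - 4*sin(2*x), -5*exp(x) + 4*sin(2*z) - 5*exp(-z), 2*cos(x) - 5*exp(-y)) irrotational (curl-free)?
No, ∇×F = (-8*cos(2*z) - 5*exp(-z) + 5*exp(-y), 2*sin(x) + 3, -5*exp(x))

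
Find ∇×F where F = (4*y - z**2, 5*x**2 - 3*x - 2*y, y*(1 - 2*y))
(1 - 4*y, -2*z, 10*x - 7)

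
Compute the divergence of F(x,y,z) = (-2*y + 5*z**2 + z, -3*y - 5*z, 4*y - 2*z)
-5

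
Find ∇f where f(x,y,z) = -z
(0, 0, -1)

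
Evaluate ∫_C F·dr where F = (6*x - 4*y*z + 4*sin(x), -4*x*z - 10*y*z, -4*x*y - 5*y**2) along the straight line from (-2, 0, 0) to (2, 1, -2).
26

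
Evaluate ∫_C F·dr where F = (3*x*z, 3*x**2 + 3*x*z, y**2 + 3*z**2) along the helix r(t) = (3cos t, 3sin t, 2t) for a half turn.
pi*(45 + 27*pi + 16*pi**2)/2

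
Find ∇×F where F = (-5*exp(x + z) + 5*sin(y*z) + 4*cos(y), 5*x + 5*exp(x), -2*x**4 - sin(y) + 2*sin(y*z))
(2*z*cos(y*z) - cos(y), 8*x**3 + 5*y*cos(y*z) - 5*exp(x + z), -5*z*cos(y*z) + 5*exp(x) + 4*sin(y) + 5)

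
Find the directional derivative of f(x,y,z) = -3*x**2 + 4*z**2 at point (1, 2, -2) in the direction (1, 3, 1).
-2*sqrt(11)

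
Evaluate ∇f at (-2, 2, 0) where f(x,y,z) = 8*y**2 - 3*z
(0, 32, -3)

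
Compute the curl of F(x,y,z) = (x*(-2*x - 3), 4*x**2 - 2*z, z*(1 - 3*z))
(2, 0, 8*x)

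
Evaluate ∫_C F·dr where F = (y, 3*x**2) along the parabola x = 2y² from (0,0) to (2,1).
56/15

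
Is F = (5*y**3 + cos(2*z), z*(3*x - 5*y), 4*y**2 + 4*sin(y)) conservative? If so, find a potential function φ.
No, ∇×F = (-3*x + 13*y + 4*cos(y), -2*sin(2*z), -15*y**2 + 3*z) ≠ 0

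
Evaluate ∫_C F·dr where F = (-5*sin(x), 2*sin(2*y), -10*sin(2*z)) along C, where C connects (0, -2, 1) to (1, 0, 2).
-6 + 6*cos(4) - 5*cos(2) + 5*cos(1)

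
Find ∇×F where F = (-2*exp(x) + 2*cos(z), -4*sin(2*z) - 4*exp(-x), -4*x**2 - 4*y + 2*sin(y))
(2*cos(y) + 8*cos(2*z) - 4, 8*x - 2*sin(z), 4*exp(-x))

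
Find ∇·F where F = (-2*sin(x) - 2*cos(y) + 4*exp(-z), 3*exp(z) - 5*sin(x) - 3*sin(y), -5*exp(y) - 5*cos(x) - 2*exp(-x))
-2*cos(x) - 3*cos(y)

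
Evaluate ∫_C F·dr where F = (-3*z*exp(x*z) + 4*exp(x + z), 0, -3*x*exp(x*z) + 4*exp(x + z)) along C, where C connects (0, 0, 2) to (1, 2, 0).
4*E*(1 - E)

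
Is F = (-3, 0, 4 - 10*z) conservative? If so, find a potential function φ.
Yes, F is conservative. φ = -3*x - 5*z**2 + 4*z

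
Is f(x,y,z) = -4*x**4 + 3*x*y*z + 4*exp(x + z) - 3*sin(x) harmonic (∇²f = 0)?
No, ∇²f = -48*x**2 + 8*exp(x + z) + 3*sin(x)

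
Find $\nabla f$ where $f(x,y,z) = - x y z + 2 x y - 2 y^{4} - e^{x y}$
(y*(-z - exp(x*y) + 2), -x*z - x*exp(x*y) + 2*x - 8*y**3, -x*y)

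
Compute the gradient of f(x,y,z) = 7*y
(0, 7, 0)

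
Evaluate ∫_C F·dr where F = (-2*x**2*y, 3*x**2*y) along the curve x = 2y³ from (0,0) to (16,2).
-22656/5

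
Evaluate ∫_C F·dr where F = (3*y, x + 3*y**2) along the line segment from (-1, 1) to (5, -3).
-54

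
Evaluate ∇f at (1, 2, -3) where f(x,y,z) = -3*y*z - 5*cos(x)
(5*sin(1), 9, -6)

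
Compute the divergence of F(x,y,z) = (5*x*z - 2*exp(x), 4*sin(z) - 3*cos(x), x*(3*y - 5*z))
-5*x + 5*z - 2*exp(x)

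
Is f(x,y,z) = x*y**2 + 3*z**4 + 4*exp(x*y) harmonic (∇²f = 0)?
No, ∇²f = 2*x*(2*x*exp(x*y) + 1) + 4*y**2*exp(x*y) + 36*z**2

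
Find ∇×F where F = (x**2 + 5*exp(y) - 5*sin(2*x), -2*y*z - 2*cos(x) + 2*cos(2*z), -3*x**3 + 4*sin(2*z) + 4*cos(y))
(2*y - 4*sin(y) + 4*sin(2*z), 9*x**2, -5*exp(y) + 2*sin(x))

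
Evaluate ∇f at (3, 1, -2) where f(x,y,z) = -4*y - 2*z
(0, -4, -2)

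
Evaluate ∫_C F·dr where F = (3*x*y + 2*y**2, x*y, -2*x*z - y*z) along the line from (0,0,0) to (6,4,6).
48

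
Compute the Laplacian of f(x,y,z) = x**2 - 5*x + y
2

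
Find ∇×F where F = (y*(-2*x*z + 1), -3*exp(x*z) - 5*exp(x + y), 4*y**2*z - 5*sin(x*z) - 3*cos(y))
(3*x*exp(x*z) + 8*y*z + 3*sin(y), -2*x*y + 5*z*cos(x*z), 2*x*z - 3*z*exp(x*z) - 5*exp(x + y) - 1)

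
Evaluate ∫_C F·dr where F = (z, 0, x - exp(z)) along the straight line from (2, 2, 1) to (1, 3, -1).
-3 + 2*sinh(1)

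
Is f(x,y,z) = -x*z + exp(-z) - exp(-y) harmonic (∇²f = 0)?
No, ∇²f = exp(-z) - exp(-y)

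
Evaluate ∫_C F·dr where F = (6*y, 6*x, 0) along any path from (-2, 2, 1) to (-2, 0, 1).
24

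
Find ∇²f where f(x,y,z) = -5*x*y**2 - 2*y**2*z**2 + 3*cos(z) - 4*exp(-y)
-10*x - 4*y**2 - 4*z**2 - 3*cos(z) - 4*exp(-y)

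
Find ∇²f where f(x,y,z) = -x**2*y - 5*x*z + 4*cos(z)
-2*y - 4*cos(z)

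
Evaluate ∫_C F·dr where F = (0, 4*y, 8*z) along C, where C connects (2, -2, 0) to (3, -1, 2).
10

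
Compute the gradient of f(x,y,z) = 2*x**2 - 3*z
(4*x, 0, -3)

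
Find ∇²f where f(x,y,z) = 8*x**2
16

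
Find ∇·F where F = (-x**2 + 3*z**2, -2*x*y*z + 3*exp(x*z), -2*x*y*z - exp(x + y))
2*x*(-y - z - 1)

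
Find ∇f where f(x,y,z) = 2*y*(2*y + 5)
(0, 8*y + 10, 0)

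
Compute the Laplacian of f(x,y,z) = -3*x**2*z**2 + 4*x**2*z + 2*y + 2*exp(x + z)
-6*x**2 - 6*z**2 + 8*z + 4*exp(x + z)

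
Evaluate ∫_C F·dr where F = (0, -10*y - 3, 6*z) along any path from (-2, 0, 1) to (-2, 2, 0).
-29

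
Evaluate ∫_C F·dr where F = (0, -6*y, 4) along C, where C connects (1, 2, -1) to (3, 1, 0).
13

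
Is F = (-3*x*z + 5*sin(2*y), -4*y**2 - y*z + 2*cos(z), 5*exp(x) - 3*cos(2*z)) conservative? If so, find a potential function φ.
No, ∇×F = (y + 2*sin(z), -3*x - 5*exp(x), -10*cos(2*y)) ≠ 0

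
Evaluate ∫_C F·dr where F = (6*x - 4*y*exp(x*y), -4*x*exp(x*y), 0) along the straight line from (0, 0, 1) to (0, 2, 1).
0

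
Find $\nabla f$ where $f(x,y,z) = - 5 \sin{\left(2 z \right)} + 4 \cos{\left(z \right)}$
(0, 0, -4*sin(z) - 10*cos(2*z))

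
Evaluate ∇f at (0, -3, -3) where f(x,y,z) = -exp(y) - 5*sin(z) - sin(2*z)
(0, -exp(-3), -2*cos(6) - 5*cos(3))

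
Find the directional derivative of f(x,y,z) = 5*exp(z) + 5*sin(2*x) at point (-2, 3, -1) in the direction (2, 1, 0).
4*sqrt(5)*cos(4)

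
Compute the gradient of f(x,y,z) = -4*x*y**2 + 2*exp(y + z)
(-4*y**2, -8*x*y + 2*exp(y + z), 2*exp(y + z))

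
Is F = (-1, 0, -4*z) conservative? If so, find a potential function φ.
Yes, F is conservative. φ = -x - 2*z**2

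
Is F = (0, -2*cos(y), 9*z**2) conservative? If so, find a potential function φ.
Yes, F is conservative. φ = 3*z**3 - 2*sin(y)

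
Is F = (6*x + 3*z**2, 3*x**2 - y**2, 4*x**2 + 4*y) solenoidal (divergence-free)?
No, ∇·F = 6 - 2*y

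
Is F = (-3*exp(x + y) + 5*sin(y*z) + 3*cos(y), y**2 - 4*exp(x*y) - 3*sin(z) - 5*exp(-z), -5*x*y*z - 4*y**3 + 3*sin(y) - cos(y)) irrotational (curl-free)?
No, ∇×F = (-5*x*z - 12*y**2 + sin(y) + 3*cos(y) + 3*cos(z) - 5*exp(-z), 5*y*(z + cos(y*z)), -4*y*exp(x*y) - 5*z*cos(y*z) + 3*exp(x + y) + 3*sin(y))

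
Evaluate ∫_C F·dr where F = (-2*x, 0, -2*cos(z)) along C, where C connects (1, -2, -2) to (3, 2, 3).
-8 - 2*sin(2) - 2*sin(3)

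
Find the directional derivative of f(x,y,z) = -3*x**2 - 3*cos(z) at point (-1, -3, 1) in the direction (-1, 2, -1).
-sqrt(6)*(sin(1) + 2)/2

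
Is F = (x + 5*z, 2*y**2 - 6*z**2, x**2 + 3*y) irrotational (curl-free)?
No, ∇×F = (12*z + 3, 5 - 2*x, 0)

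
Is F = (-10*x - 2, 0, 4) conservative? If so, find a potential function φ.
Yes, F is conservative. φ = -5*x**2 - 2*x + 4*z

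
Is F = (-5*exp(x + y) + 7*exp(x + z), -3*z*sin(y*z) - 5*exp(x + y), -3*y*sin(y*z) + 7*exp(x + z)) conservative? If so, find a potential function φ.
Yes, F is conservative. φ = -5*exp(x + y) + 7*exp(x + z) + 3*cos(y*z)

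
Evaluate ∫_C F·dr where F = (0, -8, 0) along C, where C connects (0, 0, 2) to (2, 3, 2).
-24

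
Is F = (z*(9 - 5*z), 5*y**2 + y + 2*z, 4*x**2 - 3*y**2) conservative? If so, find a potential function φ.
No, ∇×F = (-6*y - 2, -8*x - 10*z + 9, 0) ≠ 0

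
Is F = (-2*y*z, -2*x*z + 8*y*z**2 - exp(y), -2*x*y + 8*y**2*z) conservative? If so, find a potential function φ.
Yes, F is conservative. φ = -2*x*y*z + 4*y**2*z**2 - exp(y)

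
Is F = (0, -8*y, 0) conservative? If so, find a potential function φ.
Yes, F is conservative. φ = -4*y**2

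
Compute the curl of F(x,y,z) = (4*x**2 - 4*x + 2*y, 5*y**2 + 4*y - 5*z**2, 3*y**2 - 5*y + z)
(6*y + 10*z - 5, 0, -2)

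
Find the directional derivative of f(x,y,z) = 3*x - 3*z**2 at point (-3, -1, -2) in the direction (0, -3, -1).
-6*sqrt(10)/5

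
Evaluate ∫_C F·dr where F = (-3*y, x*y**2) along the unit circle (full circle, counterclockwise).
13*pi/4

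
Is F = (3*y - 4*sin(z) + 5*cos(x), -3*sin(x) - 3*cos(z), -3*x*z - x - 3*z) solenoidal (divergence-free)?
No, ∇·F = -3*x - 5*sin(x) - 3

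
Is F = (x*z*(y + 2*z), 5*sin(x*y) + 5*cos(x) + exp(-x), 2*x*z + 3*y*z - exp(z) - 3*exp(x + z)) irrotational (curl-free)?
No, ∇×F = (3*z, x*y + 4*x*z - 2*z + 3*exp(x + z), -x*z + 5*y*cos(x*y) - 5*sin(x) - exp(-x))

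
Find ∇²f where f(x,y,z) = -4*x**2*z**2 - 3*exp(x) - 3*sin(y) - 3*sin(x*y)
3*x**2*sin(x*y) - 8*x**2 + 3*y**2*sin(x*y) - 8*z**2 - 3*exp(x) + 3*sin(y)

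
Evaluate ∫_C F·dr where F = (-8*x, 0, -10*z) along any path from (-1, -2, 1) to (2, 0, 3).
-52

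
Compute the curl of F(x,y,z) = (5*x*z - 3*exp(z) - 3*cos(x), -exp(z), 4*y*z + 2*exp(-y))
(4*z + exp(z) - 2*exp(-y), 5*x - 3*exp(z), 0)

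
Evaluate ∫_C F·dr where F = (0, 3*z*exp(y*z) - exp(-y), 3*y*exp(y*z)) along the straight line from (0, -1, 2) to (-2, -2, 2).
(-exp(5) - 3*exp(2) + 3 + exp(6))*exp(-4)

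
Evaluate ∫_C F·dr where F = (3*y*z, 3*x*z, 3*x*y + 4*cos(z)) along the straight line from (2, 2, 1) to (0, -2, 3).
-12 - 4*sin(1) + 4*sin(3)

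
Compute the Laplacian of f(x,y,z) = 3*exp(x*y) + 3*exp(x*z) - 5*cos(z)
3*x**2*exp(x*y) + 3*x**2*exp(x*z) + 3*y**2*exp(x*y) + 3*z**2*exp(x*z) + 5*cos(z)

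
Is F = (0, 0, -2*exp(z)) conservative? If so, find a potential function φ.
Yes, F is conservative. φ = -2*exp(z)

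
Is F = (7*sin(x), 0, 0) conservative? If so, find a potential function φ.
Yes, F is conservative. φ = -7*cos(x)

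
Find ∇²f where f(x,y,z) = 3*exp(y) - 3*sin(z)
3*exp(y) + 3*sin(z)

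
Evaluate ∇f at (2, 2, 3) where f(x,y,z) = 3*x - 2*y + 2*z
(3, -2, 2)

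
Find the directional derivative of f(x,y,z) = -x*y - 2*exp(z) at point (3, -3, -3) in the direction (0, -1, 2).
sqrt(5)*(-4 + 3*exp(3))*exp(-3)/5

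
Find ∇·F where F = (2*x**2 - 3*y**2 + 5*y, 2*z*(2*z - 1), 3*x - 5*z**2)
4*x - 10*z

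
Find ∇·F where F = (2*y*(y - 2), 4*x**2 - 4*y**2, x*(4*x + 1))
-8*y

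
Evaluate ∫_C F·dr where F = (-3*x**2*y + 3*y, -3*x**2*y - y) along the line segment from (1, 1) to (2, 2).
-39/2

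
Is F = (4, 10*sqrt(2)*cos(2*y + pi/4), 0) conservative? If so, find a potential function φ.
Yes, F is conservative. φ = 4*x + 5*sqrt(2)*sin(2*y + pi/4)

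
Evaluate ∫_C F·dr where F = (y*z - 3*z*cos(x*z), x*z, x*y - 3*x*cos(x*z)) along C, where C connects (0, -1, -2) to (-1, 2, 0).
0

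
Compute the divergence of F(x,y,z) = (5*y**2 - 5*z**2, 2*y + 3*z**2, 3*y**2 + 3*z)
5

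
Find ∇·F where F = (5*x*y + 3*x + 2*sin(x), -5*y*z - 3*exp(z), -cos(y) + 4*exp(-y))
5*y - 5*z + 2*cos(x) + 3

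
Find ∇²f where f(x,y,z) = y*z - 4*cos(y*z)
4*(y**2 + z**2)*cos(y*z)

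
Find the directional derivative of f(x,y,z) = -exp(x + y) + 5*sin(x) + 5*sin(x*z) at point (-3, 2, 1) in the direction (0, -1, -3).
sqrt(10)*(45*E*cos(3) + 1)*exp(-1)/10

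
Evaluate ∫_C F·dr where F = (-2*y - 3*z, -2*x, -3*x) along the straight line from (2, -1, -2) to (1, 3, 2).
-28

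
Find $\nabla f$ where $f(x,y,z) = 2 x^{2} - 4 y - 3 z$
(4*x, -4, -3)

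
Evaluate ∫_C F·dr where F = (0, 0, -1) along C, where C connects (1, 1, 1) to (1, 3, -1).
2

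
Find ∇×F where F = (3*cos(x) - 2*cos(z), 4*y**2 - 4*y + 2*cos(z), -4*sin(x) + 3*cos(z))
(2*sin(z), 2*sin(z) + 4*cos(x), 0)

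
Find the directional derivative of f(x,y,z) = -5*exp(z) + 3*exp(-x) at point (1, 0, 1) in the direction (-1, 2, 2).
(3 - 10*exp(2))*exp(-1)/3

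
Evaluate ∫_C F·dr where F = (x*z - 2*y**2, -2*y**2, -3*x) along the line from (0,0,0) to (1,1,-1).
-1/6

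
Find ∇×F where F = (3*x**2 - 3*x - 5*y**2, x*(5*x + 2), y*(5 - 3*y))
(5 - 6*y, 0, 10*x + 10*y + 2)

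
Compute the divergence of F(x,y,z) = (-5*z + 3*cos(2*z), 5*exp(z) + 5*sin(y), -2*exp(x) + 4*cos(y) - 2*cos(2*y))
5*cos(y)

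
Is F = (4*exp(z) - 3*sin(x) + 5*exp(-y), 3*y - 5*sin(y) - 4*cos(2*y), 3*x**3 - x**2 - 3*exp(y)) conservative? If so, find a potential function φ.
No, ∇×F = (-3*exp(y), -9*x**2 + 2*x + 4*exp(z), 5*exp(-y)) ≠ 0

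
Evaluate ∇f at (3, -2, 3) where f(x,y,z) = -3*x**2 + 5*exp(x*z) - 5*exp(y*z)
(-18 + 15*exp(9), -15*exp(-6), 5*(2 + 3*exp(15))*exp(-6))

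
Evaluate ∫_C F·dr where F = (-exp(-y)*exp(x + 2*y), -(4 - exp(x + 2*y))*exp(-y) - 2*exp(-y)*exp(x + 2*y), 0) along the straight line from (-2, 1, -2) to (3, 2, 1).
(-exp(7) - 3*E + 4)*exp(-2)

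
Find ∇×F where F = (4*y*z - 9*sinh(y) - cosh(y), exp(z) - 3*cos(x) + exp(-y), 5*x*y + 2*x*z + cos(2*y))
(5*x - exp(z) - 2*sin(2*y), -y - 2*z, -4*z + 3*sin(x) + sinh(y) + 9*cosh(y))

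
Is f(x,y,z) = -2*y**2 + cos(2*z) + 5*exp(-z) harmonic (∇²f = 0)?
No, ∇²f = -8*cos(z)**2 + 5*exp(-z)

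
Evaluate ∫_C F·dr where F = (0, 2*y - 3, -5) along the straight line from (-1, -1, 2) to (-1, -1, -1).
15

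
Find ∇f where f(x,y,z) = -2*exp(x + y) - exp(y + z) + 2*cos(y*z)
(-2*exp(x + y), -2*z*sin(y*z) - 2*exp(x + y) - exp(y + z), -2*y*sin(y*z) - exp(y + z))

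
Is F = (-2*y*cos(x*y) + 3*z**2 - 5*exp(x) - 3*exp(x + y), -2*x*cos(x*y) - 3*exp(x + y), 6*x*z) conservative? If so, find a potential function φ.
Yes, F is conservative. φ = 3*x*z**2 - 5*exp(x) - 3*exp(x + y) - 2*sin(x*y)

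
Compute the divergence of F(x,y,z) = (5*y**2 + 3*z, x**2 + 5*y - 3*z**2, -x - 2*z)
3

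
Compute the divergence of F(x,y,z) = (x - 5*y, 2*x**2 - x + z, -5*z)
-4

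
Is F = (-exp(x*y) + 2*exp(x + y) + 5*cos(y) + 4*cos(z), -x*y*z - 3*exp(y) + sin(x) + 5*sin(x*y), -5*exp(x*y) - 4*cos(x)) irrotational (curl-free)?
No, ∇×F = (x*(y - 5*exp(x*y)), 5*y*exp(x*y) - 4*sin(x) - 4*sin(z), x*exp(x*y) - y*z + 5*y*cos(x*y) - 2*exp(x + y) + 5*sin(y) + cos(x))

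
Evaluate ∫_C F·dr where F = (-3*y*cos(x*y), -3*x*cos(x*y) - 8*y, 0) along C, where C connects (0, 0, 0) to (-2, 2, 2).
-16 + 3*sin(4)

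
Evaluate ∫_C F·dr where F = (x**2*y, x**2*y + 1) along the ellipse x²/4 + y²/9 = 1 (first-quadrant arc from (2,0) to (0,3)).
12 - 3*pi/2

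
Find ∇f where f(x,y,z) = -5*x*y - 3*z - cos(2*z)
(-5*y, -5*x, 2*sin(2*z) - 3)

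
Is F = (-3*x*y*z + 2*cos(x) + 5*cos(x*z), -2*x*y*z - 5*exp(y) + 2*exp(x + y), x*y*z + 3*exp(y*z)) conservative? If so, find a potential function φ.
No, ∇×F = (2*x*y + x*z + 3*z*exp(y*z), -3*x*y - 5*x*sin(x*z) - y*z, 3*x*z - 2*y*z + 2*exp(x + y)) ≠ 0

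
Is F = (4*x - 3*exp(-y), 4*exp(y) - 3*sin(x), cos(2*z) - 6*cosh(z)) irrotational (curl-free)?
No, ∇×F = (0, 0, -3*cos(x) - 3*exp(-y))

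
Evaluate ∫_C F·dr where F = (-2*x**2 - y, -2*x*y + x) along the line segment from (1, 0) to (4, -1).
-46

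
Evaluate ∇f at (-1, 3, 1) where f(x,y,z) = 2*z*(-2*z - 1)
(0, 0, -10)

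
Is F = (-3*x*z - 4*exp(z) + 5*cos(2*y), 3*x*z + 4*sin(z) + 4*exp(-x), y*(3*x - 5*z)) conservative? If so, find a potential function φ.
No, ∇×F = (-5*z - 4*cos(z), -3*x - 3*y - 4*exp(z), 3*z + 10*sin(2*y) - 4*exp(-x)) ≠ 0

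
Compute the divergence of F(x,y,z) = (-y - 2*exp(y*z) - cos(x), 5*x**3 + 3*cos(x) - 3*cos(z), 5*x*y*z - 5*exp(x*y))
5*x*y + sin(x)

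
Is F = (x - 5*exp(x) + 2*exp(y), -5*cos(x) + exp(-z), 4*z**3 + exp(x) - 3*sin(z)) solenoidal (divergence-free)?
No, ∇·F = 12*z**2 - 5*exp(x) - 3*cos(z) + 1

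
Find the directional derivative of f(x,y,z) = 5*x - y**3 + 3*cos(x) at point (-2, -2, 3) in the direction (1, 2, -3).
sqrt(14)*(-19 + 3*sin(2))/14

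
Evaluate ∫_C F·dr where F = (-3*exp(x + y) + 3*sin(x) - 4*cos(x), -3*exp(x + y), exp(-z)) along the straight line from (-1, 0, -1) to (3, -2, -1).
-3*E - 4*sin(1) - 4*sin(3) + 3*exp(-1) + 3*cos(1) - 3*cos(3)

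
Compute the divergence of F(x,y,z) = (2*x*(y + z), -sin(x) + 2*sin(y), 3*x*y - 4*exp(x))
2*y + 2*z + 2*cos(y)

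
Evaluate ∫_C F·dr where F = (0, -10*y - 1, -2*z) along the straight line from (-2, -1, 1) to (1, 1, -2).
-5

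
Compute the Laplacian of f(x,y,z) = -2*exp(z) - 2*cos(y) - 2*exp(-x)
-2*exp(z) + 2*cos(y) - 2*exp(-x)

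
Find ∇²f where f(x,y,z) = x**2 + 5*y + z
2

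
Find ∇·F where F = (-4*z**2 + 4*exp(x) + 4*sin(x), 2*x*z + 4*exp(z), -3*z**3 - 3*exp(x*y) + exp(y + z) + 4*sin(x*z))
4*x*cos(x*z) - 9*z**2 + 4*exp(x) + exp(y + z) + 4*cos(x)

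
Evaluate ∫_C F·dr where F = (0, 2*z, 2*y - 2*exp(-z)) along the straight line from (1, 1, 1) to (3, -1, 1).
-4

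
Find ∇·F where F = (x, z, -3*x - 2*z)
-1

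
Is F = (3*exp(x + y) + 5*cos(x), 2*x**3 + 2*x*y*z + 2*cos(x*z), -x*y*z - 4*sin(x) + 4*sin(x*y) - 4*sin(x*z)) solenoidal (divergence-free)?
No, ∇·F = -x*y + 2*x*z - 4*x*cos(x*z) + 3*exp(x + y) - 5*sin(x)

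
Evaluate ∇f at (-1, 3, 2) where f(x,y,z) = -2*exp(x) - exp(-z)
(-2*exp(-1), 0, exp(-2))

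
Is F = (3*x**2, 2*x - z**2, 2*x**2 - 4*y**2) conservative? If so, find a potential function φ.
No, ∇×F = (-8*y + 2*z, -4*x, 2) ≠ 0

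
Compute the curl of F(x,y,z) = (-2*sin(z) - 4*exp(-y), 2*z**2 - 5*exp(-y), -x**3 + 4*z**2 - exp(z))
(-4*z, 3*x**2 - 2*cos(z), -4*exp(-y))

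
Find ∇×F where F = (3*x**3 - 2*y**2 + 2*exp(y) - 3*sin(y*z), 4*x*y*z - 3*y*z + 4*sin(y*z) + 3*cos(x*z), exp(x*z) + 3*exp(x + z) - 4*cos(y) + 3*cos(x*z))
(-4*x*y + 3*x*sin(x*z) - 4*y*cos(y*z) + 3*y + 4*sin(y), -3*y*cos(y*z) - z*exp(x*z) + 3*z*sin(x*z) - 3*exp(x + z), 4*y*z + 4*y - 3*z*sin(x*z) + 3*z*cos(y*z) - 2*exp(y))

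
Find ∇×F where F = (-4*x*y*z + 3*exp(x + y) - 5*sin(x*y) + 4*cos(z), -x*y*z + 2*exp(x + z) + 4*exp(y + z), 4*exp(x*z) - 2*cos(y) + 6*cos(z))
(x*y - 2*exp(x + z) - 4*exp(y + z) + 2*sin(y), -4*x*y - 4*z*exp(x*z) - 4*sin(z), 4*x*z + 5*x*cos(x*y) - y*z - 3*exp(x + y) + 2*exp(x + z))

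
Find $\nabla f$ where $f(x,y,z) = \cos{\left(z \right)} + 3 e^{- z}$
(0, 0, -sin(z) - 3*exp(-z))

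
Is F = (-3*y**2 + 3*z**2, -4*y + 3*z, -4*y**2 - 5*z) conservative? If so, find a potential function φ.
No, ∇×F = (-8*y - 3, 6*z, 6*y) ≠ 0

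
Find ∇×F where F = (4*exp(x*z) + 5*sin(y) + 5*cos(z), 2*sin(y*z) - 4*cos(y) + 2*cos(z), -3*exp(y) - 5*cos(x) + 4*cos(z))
(-2*y*cos(y*z) - 3*exp(y) + 2*sin(z), 4*x*exp(x*z) - 5*sin(x) - 5*sin(z), -5*cos(y))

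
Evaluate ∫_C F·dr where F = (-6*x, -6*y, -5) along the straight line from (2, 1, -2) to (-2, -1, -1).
-5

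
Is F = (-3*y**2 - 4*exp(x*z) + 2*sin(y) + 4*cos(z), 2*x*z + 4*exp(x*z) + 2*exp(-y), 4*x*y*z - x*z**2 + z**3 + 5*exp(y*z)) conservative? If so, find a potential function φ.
No, ∇×F = (4*x*z - 4*x*exp(x*z) - 2*x + 5*z*exp(y*z), -4*x*exp(x*z) - 4*y*z + z**2 - 4*sin(z), 6*y + 4*z*exp(x*z) + 2*z - 2*cos(y)) ≠ 0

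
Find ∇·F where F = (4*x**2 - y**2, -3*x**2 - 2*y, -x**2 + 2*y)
8*x - 2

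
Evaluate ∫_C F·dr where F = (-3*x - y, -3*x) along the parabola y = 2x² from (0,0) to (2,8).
-130/3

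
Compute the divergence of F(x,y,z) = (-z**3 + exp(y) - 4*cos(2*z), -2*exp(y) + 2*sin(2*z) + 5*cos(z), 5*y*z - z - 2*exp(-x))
5*y - 2*exp(y) - 1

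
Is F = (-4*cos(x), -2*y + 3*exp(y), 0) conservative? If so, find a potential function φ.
Yes, F is conservative. φ = -y**2 + 3*exp(y) - 4*sin(x)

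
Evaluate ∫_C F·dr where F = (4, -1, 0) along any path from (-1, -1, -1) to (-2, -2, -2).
-3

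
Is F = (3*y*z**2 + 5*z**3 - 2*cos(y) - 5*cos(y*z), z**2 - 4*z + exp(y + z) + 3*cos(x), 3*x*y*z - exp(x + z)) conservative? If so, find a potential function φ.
No, ∇×F = (3*x*z - 2*z - exp(y + z) + 4, 3*y*z + 5*y*sin(y*z) + 15*z**2 + exp(x + z), -3*z**2 - 5*z*sin(y*z) - 3*sin(x) - 2*sin(y)) ≠ 0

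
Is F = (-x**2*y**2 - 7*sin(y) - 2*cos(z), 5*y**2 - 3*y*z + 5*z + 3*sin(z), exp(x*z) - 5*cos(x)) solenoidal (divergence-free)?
No, ∇·F = -2*x*y**2 + x*exp(x*z) + 10*y - 3*z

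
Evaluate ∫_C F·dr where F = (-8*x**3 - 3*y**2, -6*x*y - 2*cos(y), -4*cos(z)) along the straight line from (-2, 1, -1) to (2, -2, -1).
-30 + 2*sin(1) + 2*sin(2)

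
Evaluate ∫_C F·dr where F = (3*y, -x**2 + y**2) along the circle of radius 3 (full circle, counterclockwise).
-27*pi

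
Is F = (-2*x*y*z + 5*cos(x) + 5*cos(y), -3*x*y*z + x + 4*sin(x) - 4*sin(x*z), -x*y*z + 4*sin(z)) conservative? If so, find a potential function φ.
No, ∇×F = (x*(3*y - z + 4*cos(x*z)), y*(-2*x + z), 2*x*z - 3*y*z - 4*z*cos(x*z) + 5*sin(y) + 4*cos(x) + 1) ≠ 0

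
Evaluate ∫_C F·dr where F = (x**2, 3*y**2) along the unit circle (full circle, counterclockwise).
0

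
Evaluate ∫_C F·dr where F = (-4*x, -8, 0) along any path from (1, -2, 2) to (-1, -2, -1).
0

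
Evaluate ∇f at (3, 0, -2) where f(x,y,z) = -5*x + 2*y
(-5, 2, 0)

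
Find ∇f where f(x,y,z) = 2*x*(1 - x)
(2 - 4*x, 0, 0)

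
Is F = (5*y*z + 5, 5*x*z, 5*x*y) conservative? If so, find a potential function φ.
Yes, F is conservative. φ = 5*x*(y*z + 1)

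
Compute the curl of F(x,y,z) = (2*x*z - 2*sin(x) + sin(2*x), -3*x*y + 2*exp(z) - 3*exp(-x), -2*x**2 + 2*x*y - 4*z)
(2*x - 2*exp(z), 6*x - 2*y, -3*y + 3*exp(-x))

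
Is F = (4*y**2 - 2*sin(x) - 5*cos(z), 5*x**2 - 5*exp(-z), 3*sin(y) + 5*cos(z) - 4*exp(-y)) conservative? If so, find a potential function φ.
No, ∇×F = (3*cos(y) - 5*exp(-z) + 4*exp(-y), 5*sin(z), 10*x - 8*y) ≠ 0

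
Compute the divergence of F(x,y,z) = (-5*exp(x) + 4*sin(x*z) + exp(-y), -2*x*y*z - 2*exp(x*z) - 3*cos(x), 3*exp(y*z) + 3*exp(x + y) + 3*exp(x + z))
-2*x*z + 3*y*exp(y*z) + 4*z*cos(x*z) - 5*exp(x) + 3*exp(x + z)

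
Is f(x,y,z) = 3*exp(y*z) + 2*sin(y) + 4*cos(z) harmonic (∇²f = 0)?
No, ∇²f = 3*y**2*exp(y*z) + 3*z**2*exp(y*z) - 2*sin(y) - 4*cos(z)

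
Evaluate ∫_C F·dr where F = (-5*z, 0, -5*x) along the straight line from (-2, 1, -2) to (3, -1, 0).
20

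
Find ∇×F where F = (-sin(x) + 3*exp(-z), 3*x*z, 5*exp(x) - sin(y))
(-3*x - cos(y), -5*exp(x) - 3*exp(-z), 3*z)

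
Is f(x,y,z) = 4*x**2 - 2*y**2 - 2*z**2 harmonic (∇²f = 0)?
Yes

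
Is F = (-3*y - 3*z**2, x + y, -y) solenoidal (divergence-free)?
No, ∇·F = 1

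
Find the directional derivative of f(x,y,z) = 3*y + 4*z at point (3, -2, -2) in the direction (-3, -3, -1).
-13*sqrt(19)/19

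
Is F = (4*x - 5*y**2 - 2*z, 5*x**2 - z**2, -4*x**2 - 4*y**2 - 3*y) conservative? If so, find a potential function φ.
No, ∇×F = (-8*y + 2*z - 3, 8*x - 2, 10*x + 10*y) ≠ 0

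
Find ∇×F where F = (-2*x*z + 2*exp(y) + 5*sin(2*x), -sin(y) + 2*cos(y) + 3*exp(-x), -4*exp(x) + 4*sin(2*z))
(0, -2*x + 4*exp(x), -2*exp(y) - 3*exp(-x))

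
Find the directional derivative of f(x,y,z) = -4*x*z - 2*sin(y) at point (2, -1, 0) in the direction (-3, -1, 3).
2*sqrt(19)*(-12 + cos(1))/19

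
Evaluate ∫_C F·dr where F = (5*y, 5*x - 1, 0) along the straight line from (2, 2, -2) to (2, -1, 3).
-27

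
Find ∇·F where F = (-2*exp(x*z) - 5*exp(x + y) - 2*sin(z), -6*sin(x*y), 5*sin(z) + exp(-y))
-6*x*cos(x*y) - 2*z*exp(x*z) - 5*exp(x + y) + 5*cos(z)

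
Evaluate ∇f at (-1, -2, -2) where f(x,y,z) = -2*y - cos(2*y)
(0, -2 - 2*sin(4), 0)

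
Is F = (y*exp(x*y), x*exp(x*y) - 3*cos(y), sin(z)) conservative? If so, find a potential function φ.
Yes, F is conservative. φ = exp(x*y) - 3*sin(y) - cos(z)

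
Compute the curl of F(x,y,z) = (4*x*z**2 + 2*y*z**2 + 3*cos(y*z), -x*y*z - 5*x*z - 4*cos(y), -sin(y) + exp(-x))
(x*y + 5*x - cos(y), 8*x*z + 4*y*z - 3*y*sin(y*z) + exp(-x), z*(-y - 2*z + 3*sin(y*z) - 5))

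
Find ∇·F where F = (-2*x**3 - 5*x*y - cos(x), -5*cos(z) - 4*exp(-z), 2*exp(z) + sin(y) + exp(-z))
-6*x**2 - 5*y + 2*exp(z) + sin(x) - exp(-z)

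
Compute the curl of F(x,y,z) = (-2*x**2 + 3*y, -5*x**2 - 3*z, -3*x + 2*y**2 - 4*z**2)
(4*y + 3, 3, -10*x - 3)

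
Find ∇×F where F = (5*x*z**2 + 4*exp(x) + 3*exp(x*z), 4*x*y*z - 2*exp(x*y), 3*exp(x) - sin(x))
(-4*x*y, 10*x*z + 3*x*exp(x*z) - 3*exp(x) + cos(x), 2*y*(2*z - exp(x*y)))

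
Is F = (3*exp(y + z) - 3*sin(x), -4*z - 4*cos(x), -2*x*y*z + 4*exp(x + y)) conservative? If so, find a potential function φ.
No, ∇×F = (-2*x*z + 4*exp(x + y) + 4, 2*y*z - 4*exp(x + y) + 3*exp(y + z), -3*exp(y + z) + 4*sin(x)) ≠ 0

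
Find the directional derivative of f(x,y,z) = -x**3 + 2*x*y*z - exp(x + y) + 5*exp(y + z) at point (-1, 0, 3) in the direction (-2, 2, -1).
-2 + 5*exp(3)/3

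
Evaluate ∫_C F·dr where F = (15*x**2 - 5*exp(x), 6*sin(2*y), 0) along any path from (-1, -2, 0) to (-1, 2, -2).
0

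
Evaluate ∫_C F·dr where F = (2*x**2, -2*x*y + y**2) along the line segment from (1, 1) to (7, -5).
54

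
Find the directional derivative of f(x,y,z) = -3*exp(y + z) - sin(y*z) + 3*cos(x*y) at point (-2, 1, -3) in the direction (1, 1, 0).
3*sqrt(2)*(exp(2)*cos(3) - exp(2)*sin(2) - 1)*exp(-2)/2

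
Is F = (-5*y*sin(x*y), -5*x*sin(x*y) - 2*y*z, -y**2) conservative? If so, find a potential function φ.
Yes, F is conservative. φ = -y**2*z + 5*cos(x*y)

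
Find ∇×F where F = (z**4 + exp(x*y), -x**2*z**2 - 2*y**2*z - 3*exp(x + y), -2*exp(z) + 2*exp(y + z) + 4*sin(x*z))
(2*x**2*z + 2*y**2 + 2*exp(y + z), 4*z*(z**2 - cos(x*z)), -2*x*z**2 - x*exp(x*y) - 3*exp(x + y))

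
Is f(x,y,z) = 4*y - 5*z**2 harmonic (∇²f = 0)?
No, ∇²f = -10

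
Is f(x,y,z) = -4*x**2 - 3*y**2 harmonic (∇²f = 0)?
No, ∇²f = -14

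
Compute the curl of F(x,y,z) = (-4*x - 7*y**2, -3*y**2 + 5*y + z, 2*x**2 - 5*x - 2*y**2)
(-4*y - 1, 5 - 4*x, 14*y)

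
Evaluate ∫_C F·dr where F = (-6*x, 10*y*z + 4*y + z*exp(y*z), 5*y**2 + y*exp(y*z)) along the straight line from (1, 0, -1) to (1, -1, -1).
-4 + E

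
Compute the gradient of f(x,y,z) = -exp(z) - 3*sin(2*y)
(0, -6*cos(2*y), -exp(z))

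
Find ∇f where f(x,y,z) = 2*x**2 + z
(4*x, 0, 1)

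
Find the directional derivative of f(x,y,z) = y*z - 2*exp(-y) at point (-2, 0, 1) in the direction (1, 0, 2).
0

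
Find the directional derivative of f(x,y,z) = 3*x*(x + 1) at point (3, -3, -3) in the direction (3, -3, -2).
63*sqrt(22)/22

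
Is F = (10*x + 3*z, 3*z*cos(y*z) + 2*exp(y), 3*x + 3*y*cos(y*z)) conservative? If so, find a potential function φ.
Yes, F is conservative. φ = 5*x**2 + 3*x*z + 2*exp(y) + 3*sin(y*z)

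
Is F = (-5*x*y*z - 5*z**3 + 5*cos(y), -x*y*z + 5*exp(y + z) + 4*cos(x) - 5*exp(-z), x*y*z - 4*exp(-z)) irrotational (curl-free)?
No, ∇×F = (x*y + x*z - 5*exp(y + z) - 5*exp(-z), -5*x*y - y*z - 15*z**2, 5*x*z - y*z - 4*sin(x) + 5*sin(y))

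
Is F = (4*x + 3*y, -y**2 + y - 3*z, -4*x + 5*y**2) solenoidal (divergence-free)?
No, ∇·F = 5 - 2*y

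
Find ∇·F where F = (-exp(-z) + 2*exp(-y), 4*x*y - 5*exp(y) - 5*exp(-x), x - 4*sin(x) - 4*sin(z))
4*x - 5*exp(y) - 4*cos(z)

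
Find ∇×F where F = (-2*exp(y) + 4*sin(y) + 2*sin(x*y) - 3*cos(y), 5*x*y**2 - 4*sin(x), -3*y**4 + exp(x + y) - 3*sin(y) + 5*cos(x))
(-12*y**3 + exp(x + y) - 3*cos(y), -exp(x + y) + 5*sin(x), -2*x*cos(x*y) + 5*y**2 + 2*exp(y) - 3*sin(y) - 4*cos(x) - 4*cos(y))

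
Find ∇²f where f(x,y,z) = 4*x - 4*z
0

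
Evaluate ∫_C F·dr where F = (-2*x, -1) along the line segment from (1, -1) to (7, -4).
-45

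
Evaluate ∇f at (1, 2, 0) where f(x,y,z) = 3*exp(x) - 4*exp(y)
(3*E, -4*exp(2), 0)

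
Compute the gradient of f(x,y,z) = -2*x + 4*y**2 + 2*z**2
(-2, 8*y, 4*z)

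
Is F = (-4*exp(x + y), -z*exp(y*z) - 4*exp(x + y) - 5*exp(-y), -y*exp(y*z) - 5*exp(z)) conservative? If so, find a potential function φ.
Yes, F is conservative. φ = -5*exp(z) - exp(y*z) - 4*exp(x + y) + 5*exp(-y)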